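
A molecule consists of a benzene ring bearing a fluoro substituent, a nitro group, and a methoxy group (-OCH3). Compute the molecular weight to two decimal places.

171.13 g/mol

Atom tally by fragment:
  benzene ring core → C:6 H:6
  (− 3 ring H displaced by substituents)
  + F → F:1
  + NO2 → N:1 O:2
  + OCH3 → C:1 H:3 O:1
Element totals:
  C: 7
  H: 6
  F: 1
  N: 1
  O: 3
Molecular formula: C7H6FNO3.
  M = 7(12.011) + 6(1.008) + 18.998 + 14.007 + 3(15.999)
    = 84.077 + 6.048 + 18.998 + 14.007 + 47.997 = 171.127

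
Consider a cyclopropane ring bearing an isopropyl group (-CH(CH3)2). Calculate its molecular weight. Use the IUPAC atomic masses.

Atom tally by fragment:
  cyclopropane ring core → C:3 H:6
  (− 1 ring H displaced by substituents)
  + CH(CH3)2 → C:3 H:7
Element totals:
  C: 6
  H: 12
Molecular formula: C6H12.
  M = 6(12.011) + 12(1.008)
    = 72.066 + 12.096 = 84.162

84.16 g/mol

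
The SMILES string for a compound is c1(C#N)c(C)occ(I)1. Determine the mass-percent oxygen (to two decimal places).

Atom tally by fragment:
  furan ring core → C:4 H:4 O:1
  (− 3 ring H displaced by substituents)
  + CN → C:1 N:1
  + CH3 → C:1 H:3
  + I → I:1
Element totals:
  C: 6
  H: 4
  I: 1
  N: 1
  O: 1
Molecular formula: C6H4INO.
Molar mass = 233.008 g/mol.
Mass from O: 1 × 15.999 = 15.999 g/mol.
%O = 15.999 / 233.008 × 100 = 6.87%.

6.87%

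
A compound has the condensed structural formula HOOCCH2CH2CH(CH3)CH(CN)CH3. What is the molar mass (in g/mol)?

Element totals:
  C: 8
  H: 13
  N: 1
  O: 2
Molecular formula: C8H13NO2.
  M = 8(12.011) + 13(1.008) + 14.007 + 2(15.999)
    = 96.088 + 13.104 + 14.007 + 31.998 = 155.197

155.20 g/mol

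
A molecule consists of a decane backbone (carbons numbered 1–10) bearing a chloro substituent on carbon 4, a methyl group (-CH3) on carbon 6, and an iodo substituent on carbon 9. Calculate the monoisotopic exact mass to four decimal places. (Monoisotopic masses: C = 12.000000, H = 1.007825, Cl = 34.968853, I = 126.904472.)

Atom tally by fragment:
  CH3 → C:1 H:3
  CH2 → C:1 H:2
  CH2 → C:1 H:2
  CH(Cl) → C:1 H:1 Cl:1
  CH2 → C:1 H:2
  CH(CH3) → C:2 H:4
  CH2 → C:1 H:2
  CH2 → C:1 H:2
  CH(I) → C:1 H:1 I:1
  CH3 → C:1 H:3
Element totals:
  C: 11
  H: 22
  Cl: 1
  I: 1
Molecular formula: C11H22ClI.
  M = 11(12.0) + 22(1.007825) + 34.968853 + 126.904472
    = 132.000000 + 22.172150 + 34.968853 + 126.904472 = 316.045475

316.0455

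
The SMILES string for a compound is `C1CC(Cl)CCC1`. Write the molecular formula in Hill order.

Atom tally by fragment:
  cyclohexane ring core → C:6 H:12
  (− 1 ring H displaced by substituents)
  + Cl → Cl:1
Element totals:
  C: 6
  H: 11
  Cl: 1

C6H11Cl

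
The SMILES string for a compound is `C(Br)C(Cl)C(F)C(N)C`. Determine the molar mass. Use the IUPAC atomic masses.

218.49 g/mol

Atom tally by fragment:
  BrCH2 → C:1 H:2 Br:1
  CH(Cl) → C:1 H:1 Cl:1
  CH(F) → C:1 H:1 F:1
  CH(NH2) → C:1 H:3 N:1
  CH3 → C:1 H:3
Element totals:
  C: 5
  H: 10
  Br: 1
  Cl: 1
  F: 1
  N: 1
Molecular formula: C5H10BrClFN.
  M = 5(12.011) + 10(1.008) + 79.904 + 35.45 + 18.998 + 14.007
    = 60.055 + 10.080 + 79.904 + 35.450 + 18.998 + 14.007 = 218.494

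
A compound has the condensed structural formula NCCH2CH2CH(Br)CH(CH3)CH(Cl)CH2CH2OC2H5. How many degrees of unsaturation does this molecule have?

Atom tally by fragment:
  NCCH2 → C:2 H:2 N:1
  CH2 → C:1 H:2
  CH(Br) → C:1 H:1 Br:1
  CH(CH3) → C:2 H:4
  CH(Cl) → C:1 H:1 Cl:1
  CH2 → C:1 H:2
  CH2OC2H5 → C:3 H:7 O:1
Element totals:
  C: 11
  H: 19
  Br: 1
  Cl: 1
  N: 1
  O: 1
Molecular formula: C11H19BrClNO.
DoU = (2C + 2 + N − H − X) / 2 = (2·11 + 2 + 1 − 19 − 2) / 2 = 2.

2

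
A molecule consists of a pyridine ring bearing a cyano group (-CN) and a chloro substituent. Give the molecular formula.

C6H3ClN2

Atom tally by fragment:
  pyridine ring core → C:5 H:5 N:1
  (− 2 ring H displaced by substituents)
  + CN → C:1 N:1
  + Cl → Cl:1
Element totals:
  C: 6
  H: 3
  Cl: 1
  N: 2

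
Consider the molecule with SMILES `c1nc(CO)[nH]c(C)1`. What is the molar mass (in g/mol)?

Atom tally by fragment:
  imidazole ring core → C:3 H:4 N:2
  (− 2 ring H displaced by substituents)
  + CH2OH → C:1 H:3 O:1
  + CH3 → C:1 H:3
Element totals:
  C: 5
  H: 8
  N: 2
  O: 1
Molecular formula: C5H8N2O.
  M = 5(12.011) + 8(1.008) + 2(14.007) + 15.999
    = 60.055 + 8.064 + 28.014 + 15.999 = 112.132

112.13 g/mol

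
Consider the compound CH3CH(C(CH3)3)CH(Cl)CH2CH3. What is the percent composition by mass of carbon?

Atom tally by fragment:
  CH3 → C:1 H:3
  CH(C(CH3)3) → C:5 H:10
  CH(Cl) → C:1 H:1 Cl:1
  CH2 → C:1 H:2
  CH3 → C:1 H:3
Element totals:
  C: 9
  H: 19
  Cl: 1
Molecular formula: C9H19Cl.
Molar mass = 162.701 g/mol.
Mass from C: 9 × 12.011 = 108.099 g/mol.
%C = 108.099 / 162.701 × 100 = 66.44%.

66.44%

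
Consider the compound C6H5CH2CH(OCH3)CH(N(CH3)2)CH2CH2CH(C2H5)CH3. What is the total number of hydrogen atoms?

Atom tally by fragment:
  C6H5CH2 → C:7 H:7
  CH(OCH3) → C:2 H:4 O:1
  CH(N(CH3)2) → C:3 H:7 N:1
  CH2 → C:1 H:2
  CH2 → C:1 H:2
  CH(C2H5) → C:3 H:6
  CH3 → C:1 H:3
Element totals:
  C: 18
  H: 31
  N: 1
  O: 1

31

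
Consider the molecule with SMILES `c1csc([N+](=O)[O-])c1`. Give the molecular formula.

Atom tally by fragment:
  thiophene ring core → C:4 H:4 S:1
  (− 1 ring H displaced by substituents)
  + NO2 → N:1 O:2
Element totals:
  C: 4
  H: 3
  N: 1
  O: 2
  S: 1

C4H3NO2S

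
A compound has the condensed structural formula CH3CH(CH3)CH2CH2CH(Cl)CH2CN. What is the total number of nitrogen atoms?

1

Atom tally by fragment:
  CH3 → C:1 H:3
  CH(CH3) → C:2 H:4
  CH2 → C:1 H:2
  CH2 → C:1 H:2
  CH(Cl) → C:1 H:1 Cl:1
  CH2CN → C:2 H:2 N:1
Element totals:
  C: 8
  H: 14
  Cl: 1
  N: 1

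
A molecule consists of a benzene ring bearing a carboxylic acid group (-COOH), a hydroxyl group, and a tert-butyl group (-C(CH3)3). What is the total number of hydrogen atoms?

14

Atom tally by fragment:
  benzene ring core → C:6 H:6
  (− 3 ring H displaced by substituents)
  + COOH → C:1 H:1 O:2
  + OH → O:1 H:1
  + C(CH3)3 → C:4 H:9
Element totals:
  C: 11
  H: 14
  O: 3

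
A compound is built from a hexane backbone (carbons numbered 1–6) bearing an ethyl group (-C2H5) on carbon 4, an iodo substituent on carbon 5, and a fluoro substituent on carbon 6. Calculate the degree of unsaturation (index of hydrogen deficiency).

0

Atom tally by fragment:
  CH3 → C:1 H:3
  CH2 → C:1 H:2
  CH2 → C:1 H:2
  CH(C2H5) → C:3 H:6
  CH(I) → C:1 H:1 I:1
  CH2F → C:1 H:2 F:1
Element totals:
  C: 8
  H: 16
  F: 1
  I: 1
Molecular formula: C8H16FI.
DoU = (2C + 2 + N − H − X) / 2 = (2·8 + 2 + 0 − 16 − 2) / 2 = 0.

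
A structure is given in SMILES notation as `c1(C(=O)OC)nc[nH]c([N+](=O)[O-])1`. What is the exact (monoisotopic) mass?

Atom tally by fragment:
  imidazole ring core → C:3 H:4 N:2
  (− 2 ring H displaced by substituents)
  + COOCH3 → C:2 H:3 O:2
  + NO2 → N:1 O:2
Element totals:
  C: 5
  H: 5
  N: 3
  O: 4
Molecular formula: C5H5N3O4.
  M = 5(12.0) + 5(1.007825) + 3(14.003074) + 4(15.994915)
    = 60.000000 + 5.039125 + 42.009222 + 63.979660 = 171.028007

171.0280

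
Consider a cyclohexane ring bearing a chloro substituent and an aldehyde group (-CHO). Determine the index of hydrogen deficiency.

2

Atom tally by fragment:
  cyclohexane ring core → C:6 H:12
  (− 2 ring H displaced by substituents)
  + Cl → Cl:1
  + CHO → C:1 H:1 O:1
Element totals:
  C: 7
  H: 11
  Cl: 1
  O: 1
Molecular formula: C7H11ClO.
DoU = (2C + 2 + N − H − X) / 2 = (2·7 + 2 + 0 − 11 − 1) / 2 = 2.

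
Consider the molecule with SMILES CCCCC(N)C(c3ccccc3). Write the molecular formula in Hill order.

Atom tally by fragment:
  CH3 → C:1 H:3
  CH2 → C:1 H:2
  CH2 → C:1 H:2
  CH2 → C:1 H:2
  CH(NH2) → C:1 H:3 N:1
  CH2C6H5 → C:7 H:7
Element totals:
  C: 12
  H: 19
  N: 1

C12H19N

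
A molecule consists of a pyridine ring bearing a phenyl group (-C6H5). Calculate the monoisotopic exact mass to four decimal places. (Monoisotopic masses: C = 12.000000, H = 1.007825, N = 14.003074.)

Atom tally by fragment:
  pyridine ring core → C:5 H:5 N:1
  (− 1 ring H displaced by substituents)
  + C6H5 → C:6 H:5
Element totals:
  C: 11
  H: 9
  N: 1
Molecular formula: C11H9N.
  M = 11(12.0) + 9(1.007825) + 14.003074
    = 132.000000 + 9.070425 + 14.003074 = 155.073499

155.0735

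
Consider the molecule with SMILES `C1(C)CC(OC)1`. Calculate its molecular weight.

Atom tally by fragment:
  cyclopropane ring core → C:3 H:6
  (− 2 ring H displaced by substituents)
  + CH3 → C:1 H:3
  + OCH3 → C:1 H:3 O:1
Element totals:
  C: 5
  H: 10
  O: 1
Molecular formula: C5H10O.
  M = 5(12.011) + 10(1.008) + 15.999
    = 60.055 + 10.080 + 15.999 = 86.134

86.13 g/mol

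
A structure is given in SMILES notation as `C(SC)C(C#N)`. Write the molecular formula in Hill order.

Atom tally by fragment:
  CH3SCH2 → C:2 H:5 S:1
  CH2CN → C:2 H:2 N:1
Element totals:
  C: 4
  H: 7
  N: 1
  S: 1

C4H7NS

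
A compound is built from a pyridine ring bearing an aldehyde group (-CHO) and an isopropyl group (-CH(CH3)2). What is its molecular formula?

C9H11NO

Atom tally by fragment:
  pyridine ring core → C:5 H:5 N:1
  (− 2 ring H displaced by substituents)
  + CHO → C:1 H:1 O:1
  + CH(CH3)2 → C:3 H:7
Element totals:
  C: 9
  H: 11
  N: 1
  O: 1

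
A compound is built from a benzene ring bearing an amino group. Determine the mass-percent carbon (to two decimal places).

77.38%

Atom tally by fragment:
  benzene ring core → C:6 H:6
  (− 1 ring H displaced by substituents)
  + NH2 → N:1 H:2
Element totals:
  C: 6
  H: 7
  N: 1
Molecular formula: C6H7N.
Molar mass = 93.129 g/mol.
Mass from C: 6 × 12.011 = 72.066 g/mol.
%C = 72.066 / 93.129 × 100 = 77.38%.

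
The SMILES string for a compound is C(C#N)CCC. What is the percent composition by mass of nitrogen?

Atom tally by fragment:
  NCCH2 → C:2 H:2 N:1
  CH2 → C:1 H:2
  CH2 → C:1 H:2
  CH3 → C:1 H:3
Element totals:
  C: 5
  H: 9
  N: 1
Molecular formula: C5H9N.
Molar mass = 83.134 g/mol.
Mass from N: 1 × 14.007 = 14.007 g/mol.
%N = 14.007 / 83.134 × 100 = 16.85%.

16.85%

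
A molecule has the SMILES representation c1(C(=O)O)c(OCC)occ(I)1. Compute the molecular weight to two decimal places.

282.03 g/mol

Atom tally by fragment:
  furan ring core → C:4 H:4 O:1
  (− 3 ring H displaced by substituents)
  + COOH → C:1 H:1 O:2
  + OC2H5 → C:2 H:5 O:1
  + I → I:1
Element totals:
  C: 7
  H: 7
  I: 1
  O: 4
Molecular formula: C7H7IO4.
  M = 7(12.011) + 7(1.008) + 126.904 + 4(15.999)
    = 84.077 + 7.056 + 126.904 + 63.996 = 282.033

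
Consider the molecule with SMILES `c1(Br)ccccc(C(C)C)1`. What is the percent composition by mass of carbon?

Atom tally by fragment:
  benzene ring core → C:6 H:6
  (− 2 ring H displaced by substituents)
  + Br → Br:1
  + CH(CH3)2 → C:3 H:7
Element totals:
  C: 9
  H: 11
  Br: 1
Molecular formula: C9H11Br.
Molar mass = 199.091 g/mol.
Mass from C: 9 × 12.011 = 108.099 g/mol.
%C = 108.099 / 199.091 × 100 = 54.30%.

54.30%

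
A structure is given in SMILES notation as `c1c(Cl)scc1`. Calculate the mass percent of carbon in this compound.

Atom tally by fragment:
  thiophene ring core → C:4 H:4 S:1
  (− 1 ring H displaced by substituents)
  + Cl → Cl:1
Element totals:
  C: 4
  H: 3
  Cl: 1
  S: 1
Molecular formula: C4H3ClS.
Molar mass = 118.578 g/mol.
Mass from C: 4 × 12.011 = 48.044 g/mol.
%C = 48.044 / 118.578 × 100 = 40.52%.

40.52%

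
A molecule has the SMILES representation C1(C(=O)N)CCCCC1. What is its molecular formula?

Atom tally by fragment:
  cyclohexane ring core → C:6 H:12
  (− 1 ring H displaced by substituents)
  + CONH2 → C:1 H:2 O:1 N:1
Element totals:
  C: 7
  H: 13
  N: 1
  O: 1

C7H13NO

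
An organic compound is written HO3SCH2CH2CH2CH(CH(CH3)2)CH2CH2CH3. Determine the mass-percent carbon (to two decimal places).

Element totals:
  C: 10
  H: 22
  O: 3
  S: 1
Molecular formula: C10H22O3S.
Molar mass = 222.343 g/mol.
Mass from C: 10 × 12.011 = 120.110 g/mol.
%C = 120.110 / 222.343 × 100 = 54.02%.

54.02%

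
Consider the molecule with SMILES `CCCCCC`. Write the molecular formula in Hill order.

Atom tally by fragment:
  CH3 → C:1 H:3
  CH2 → C:1 H:2
  CH2 → C:1 H:2
  CH2 → C:1 H:2
  CH2 → C:1 H:2
  CH3 → C:1 H:3
Element totals:
  C: 6
  H: 14

C6H14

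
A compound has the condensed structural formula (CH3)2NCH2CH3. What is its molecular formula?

C4H11N

Element totals:
  C: 4
  H: 11
  N: 1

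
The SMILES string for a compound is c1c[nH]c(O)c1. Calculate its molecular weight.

Atom tally by fragment:
  pyrrole ring core → C:4 H:5 N:1
  (− 1 ring H displaced by substituents)
  + OH → O:1 H:1
Element totals:
  C: 4
  H: 5
  N: 1
  O: 1
Molecular formula: C4H5NO.
  M = 4(12.011) + 5(1.008) + 14.007 + 15.999
    = 48.044 + 5.040 + 14.007 + 15.999 = 83.090

83.09 g/mol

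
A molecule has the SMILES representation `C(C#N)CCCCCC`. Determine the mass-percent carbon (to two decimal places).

Atom tally by fragment:
  NCCH2 → C:2 H:2 N:1
  CH2 → C:1 H:2
  CH2 → C:1 H:2
  CH2 → C:1 H:2
  CH2 → C:1 H:2
  CH2 → C:1 H:2
  CH3 → C:1 H:3
Element totals:
  C: 8
  H: 15
  N: 1
Molecular formula: C8H15N.
Molar mass = 125.215 g/mol.
Mass from C: 8 × 12.011 = 96.088 g/mol.
%C = 96.088 / 125.215 × 100 = 76.74%.

76.74%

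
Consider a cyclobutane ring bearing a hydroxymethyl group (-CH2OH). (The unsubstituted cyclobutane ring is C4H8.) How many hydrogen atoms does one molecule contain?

10

Atom tally by fragment:
  cyclobutane ring core → C:4 H:8
  (− 1 ring H displaced by substituents)
  + CH2OH → C:1 H:3 O:1
Element totals:
  C: 5
  H: 10
  O: 1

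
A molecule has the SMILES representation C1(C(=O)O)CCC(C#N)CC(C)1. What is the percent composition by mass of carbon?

64.65%

Atom tally by fragment:
  cyclohexane ring core → C:6 H:12
  (− 3 ring H displaced by substituents)
  + COOH → C:1 H:1 O:2
  + CN → C:1 N:1
  + CH3 → C:1 H:3
Element totals:
  C: 9
  H: 13
  N: 1
  O: 2
Molecular formula: C9H13NO2.
Molar mass = 167.208 g/mol.
Mass from C: 9 × 12.011 = 108.099 g/mol.
%C = 108.099 / 167.208 × 100 = 64.65%.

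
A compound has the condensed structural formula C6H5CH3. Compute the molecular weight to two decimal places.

Atom tally by fragment:
  benzene ring core → C:6 H:6
  (− 1 ring H displaced by substituents)
  + CH3 → C:1 H:3
Element totals:
  C: 7
  H: 8
Molecular formula: C7H8.
  M = 7(12.011) + 8(1.008)
    = 84.077 + 8.064 = 92.141

92.14 g/mol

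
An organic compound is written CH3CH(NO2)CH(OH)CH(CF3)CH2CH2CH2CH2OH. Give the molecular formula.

Atom tally by fragment:
  CH3 → C:1 H:3
  CH(NO2) → C:1 H:1 N:1 O:2
  CH(OH) → C:1 H:2 O:1
  CH(CF3) → C:2 H:1 F:3
  CH2 → C:1 H:2
  CH2 → C:1 H:2
  CH2CH2OH → C:2 H:5 O:1
Element totals:
  C: 9
  H: 16
  F: 3
  N: 1
  O: 4

C9H16F3NO4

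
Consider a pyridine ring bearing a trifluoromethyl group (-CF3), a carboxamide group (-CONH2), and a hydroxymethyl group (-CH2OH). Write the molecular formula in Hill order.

Atom tally by fragment:
  pyridine ring core → C:5 H:5 N:1
  (− 3 ring H displaced by substituents)
  + CF3 → C:1 F:3
  + CONH2 → C:1 H:2 O:1 N:1
  + CH2OH → C:1 H:3 O:1
Element totals:
  C: 8
  H: 7
  F: 3
  N: 2
  O: 2

C8H7F3N2O2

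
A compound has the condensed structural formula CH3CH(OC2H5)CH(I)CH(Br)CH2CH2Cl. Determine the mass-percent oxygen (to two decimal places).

Atom tally by fragment:
  CH3 → C:1 H:3
  CH(OC2H5) → C:3 H:6 O:1
  CH(I) → C:1 H:1 I:1
  CH(Br) → C:1 H:1 Br:1
  CH2 → C:1 H:2
  CH2Cl → C:1 H:2 Cl:1
Element totals:
  C: 8
  H: 15
  Br: 1
  Cl: 1
  I: 1
  O: 1
Molecular formula: C8H15BrClIO.
Molar mass = 369.465 g/mol.
Mass from O: 1 × 15.999 = 15.999 g/mol.
%O = 15.999 / 369.465 × 100 = 4.33%.

4.33%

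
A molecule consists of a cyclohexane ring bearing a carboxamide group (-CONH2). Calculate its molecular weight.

Atom tally by fragment:
  cyclohexane ring core → C:6 H:12
  (− 1 ring H displaced by substituents)
  + CONH2 → C:1 H:2 O:1 N:1
Element totals:
  C: 7
  H: 13
  N: 1
  O: 1
Molecular formula: C7H13NO.
  M = 7(12.011) + 13(1.008) + 14.007 + 15.999
    = 84.077 + 13.104 + 14.007 + 15.999 = 127.187

127.19 g/mol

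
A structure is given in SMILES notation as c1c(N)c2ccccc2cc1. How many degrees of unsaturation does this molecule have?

Atom tally by fragment:
  naphthalene ring system core → C:10 H:8
  (− 1 ring H displaced by substituents)
  + NH2 → N:1 H:2
Element totals:
  C: 10
  H: 9
  N: 1
Molecular formula: C10H9N.
DoU = (2C + 2 + N − H − X) / 2 = (2·10 + 2 + 1 − 9 − 0) / 2 = 7.

7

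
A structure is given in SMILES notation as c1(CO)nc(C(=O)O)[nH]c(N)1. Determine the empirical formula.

Atom tally by fragment:
  imidazole ring core → C:3 H:4 N:2
  (− 3 ring H displaced by substituents)
  + CH2OH → C:1 H:3 O:1
  + COOH → C:1 H:1 O:2
  + NH2 → N:1 H:2
Element totals:
  C: 5
  H: 7
  N: 3
  O: 3
Molecular formula: C5H7N3O3.
gcd of subscripts (5, 7, 3, 3) = 1, so the empirical formula equals the molecular formula.

C5H7N3O3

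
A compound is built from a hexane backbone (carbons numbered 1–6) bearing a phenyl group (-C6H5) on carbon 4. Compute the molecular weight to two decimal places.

162.28 g/mol

Atom tally by fragment:
  CH3 → C:1 H:3
  CH2 → C:1 H:2
  CH2 → C:1 H:2
  CH(C6H5) → C:7 H:6
  CH2 → C:1 H:2
  CH3 → C:1 H:3
Element totals:
  C: 12
  H: 18
Molecular formula: C12H18.
  M = 12(12.011) + 18(1.008)
    = 144.132 + 18.144 = 162.276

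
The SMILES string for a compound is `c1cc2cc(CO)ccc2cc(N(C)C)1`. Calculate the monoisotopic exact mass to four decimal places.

201.1154

Atom tally by fragment:
  naphthalene ring system core → C:10 H:8
  (− 2 ring H displaced by substituents)
  + CH2OH → C:1 H:3 O:1
  + N(CH3)2 → N:1 C:2 H:6
Element totals:
  C: 13
  H: 15
  N: 1
  O: 1
Molecular formula: C13H15NO.
  M = 13(12.0) + 15(1.007825) + 14.003074 + 15.994915
    = 156.000000 + 15.117375 + 14.003074 + 15.994915 = 201.115364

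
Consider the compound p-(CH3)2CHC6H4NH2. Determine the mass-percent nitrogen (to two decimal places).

Element totals:
  C: 9
  H: 13
  N: 1
Molecular formula: C9H13N.
Molar mass = 135.210 g/mol.
Mass from N: 1 × 14.007 = 14.007 g/mol.
%N = 14.007 / 135.210 × 100 = 10.36%.

10.36%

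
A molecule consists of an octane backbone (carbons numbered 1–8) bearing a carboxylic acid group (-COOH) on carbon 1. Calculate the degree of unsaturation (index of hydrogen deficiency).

Atom tally by fragment:
  HOOCCH2 → C:2 H:3 O:2
  CH2 → C:1 H:2
  CH2 → C:1 H:2
  CH2 → C:1 H:2
  CH2 → C:1 H:2
  CH2 → C:1 H:2
  CH2 → C:1 H:2
  CH3 → C:1 H:3
Element totals:
  C: 9
  H: 18
  O: 2
Molecular formula: C9H18O2.
DoU = (2C + 2 + N − H − X) / 2 = (2·9 + 2 + 0 − 18 − 0) / 2 = 1.

1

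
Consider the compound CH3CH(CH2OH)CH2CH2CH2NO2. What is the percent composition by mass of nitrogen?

Atom tally by fragment:
  CH3 → C:1 H:3
  CH(CH2OH) → C:2 H:4 O:1
  CH2 → C:1 H:2
  CH2 → C:1 H:2
  CH2NO2 → C:1 H:2 N:1 O:2
Element totals:
  C: 6
  H: 13
  N: 1
  O: 3
Molecular formula: C6H13NO3.
Molar mass = 147.174 g/mol.
Mass from N: 1 × 14.007 = 14.007 g/mol.
%N = 14.007 / 147.174 × 100 = 9.52%.

9.52%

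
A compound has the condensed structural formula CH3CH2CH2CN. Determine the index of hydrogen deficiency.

Atom tally by fragment:
  CH3 → C:1 H:3
  CH2 → C:1 H:2
  CH2CN → C:2 H:2 N:1
Element totals:
  C: 4
  H: 7
  N: 1
Molecular formula: C4H7N.
DoU = (2C + 2 + N − H − X) / 2 = (2·4 + 2 + 1 − 7 − 0) / 2 = 2.

2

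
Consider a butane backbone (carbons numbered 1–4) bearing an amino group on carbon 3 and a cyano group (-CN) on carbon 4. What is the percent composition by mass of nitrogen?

28.54%

Atom tally by fragment:
  CH3 → C:1 H:3
  CH2 → C:1 H:2
  CH(NH2) → C:1 H:3 N:1
  CH2CN → C:2 H:2 N:1
Element totals:
  C: 5
  H: 10
  N: 2
Molecular formula: C5H10N2.
Molar mass = 98.149 g/mol.
Mass from N: 2 × 14.007 = 28.014 g/mol.
%N = 28.014 / 98.149 × 100 = 28.54%.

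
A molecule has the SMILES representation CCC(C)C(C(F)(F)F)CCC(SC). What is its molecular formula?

C10H19F3S

Atom tally by fragment:
  CH3 → C:1 H:3
  CH2 → C:1 H:2
  CH(CH3) → C:2 H:4
  CH(CF3) → C:2 H:1 F:3
  CH2 → C:1 H:2
  CH2 → C:1 H:2
  CH2SCH3 → C:2 H:5 S:1
Element totals:
  C: 10
  H: 19
  F: 3
  S: 1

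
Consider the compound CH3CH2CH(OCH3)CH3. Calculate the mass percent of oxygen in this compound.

18.15%

Atom tally by fragment:
  CH3 → C:1 H:3
  CH2 → C:1 H:2
  CH(OCH3) → C:2 H:4 O:1
  CH3 → C:1 H:3
Element totals:
  C: 5
  H: 12
  O: 1
Molecular formula: C5H12O.
Molar mass = 88.150 g/mol.
Mass from O: 1 × 15.999 = 15.999 g/mol.
%O = 15.999 / 88.150 × 100 = 18.15%.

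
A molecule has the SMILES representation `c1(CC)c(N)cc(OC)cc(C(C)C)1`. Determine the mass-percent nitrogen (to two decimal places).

Atom tally by fragment:
  benzene ring core → C:6 H:6
  (− 4 ring H displaced by substituents)
  + C2H5 → C:2 H:5
  + NH2 → N:1 H:2
  + OCH3 → C:1 H:3 O:1
  + CH(CH3)2 → C:3 H:7
Element totals:
  C: 12
  H: 19
  N: 1
  O: 1
Molecular formula: C12H19NO.
Molar mass = 193.290 g/mol.
Mass from N: 1 × 14.007 = 14.007 g/mol.
%N = 14.007 / 193.290 × 100 = 7.25%.

7.25%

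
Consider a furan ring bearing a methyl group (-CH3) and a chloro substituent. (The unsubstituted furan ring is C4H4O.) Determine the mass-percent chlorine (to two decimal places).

30.42%

Atom tally by fragment:
  furan ring core → C:4 H:4 O:1
  (− 2 ring H displaced by substituents)
  + CH3 → C:1 H:3
  + Cl → Cl:1
Element totals:
  C: 5
  H: 5
  Cl: 1
  O: 1
Molecular formula: C5H5ClO.
Molar mass = 116.544 g/mol.
Mass from Cl: 1 × 35.45 = 35.450 g/mol.
%Cl = 35.450 / 116.544 × 100 = 30.42%.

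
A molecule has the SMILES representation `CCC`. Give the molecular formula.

C3H8

Atom tally by fragment:
  CH3 → C:1 H:3
  CH2 → C:1 H:2
  CH3 → C:1 H:3
Element totals:
  C: 3
  H: 8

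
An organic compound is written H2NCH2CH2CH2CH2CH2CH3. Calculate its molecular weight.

Atom tally by fragment:
  H2NCH2 → C:1 H:4 N:1
  CH2 → C:1 H:2
  CH2 → C:1 H:2
  CH2 → C:1 H:2
  CH2 → C:1 H:2
  CH3 → C:1 H:3
Element totals:
  C: 6
  H: 15
  N: 1
Molecular formula: C6H15N.
  M = 6(12.011) + 15(1.008) + 14.007
    = 72.066 + 15.120 + 14.007 = 101.193

101.19 g/mol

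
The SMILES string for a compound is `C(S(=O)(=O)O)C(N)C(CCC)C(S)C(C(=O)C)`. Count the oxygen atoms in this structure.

4

Atom tally by fragment:
  HO3SCH2 → C:1 H:3 S:1 O:3
  CH(NH2) → C:1 H:3 N:1
  CH(CH2CH2CH3) → C:4 H:8
  CH(SH) → C:1 H:2 S:1
  CH2COCH3 → C:3 H:5 O:1
Element totals:
  C: 10
  H: 21
  N: 1
  O: 4
  S: 2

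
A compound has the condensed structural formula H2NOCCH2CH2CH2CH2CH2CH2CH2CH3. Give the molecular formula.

Atom tally by fragment:
  H2NOCCH2 → C:2 H:4 O:1 N:1
  CH2 → C:1 H:2
  CH2 → C:1 H:2
  CH2 → C:1 H:2
  CH2 → C:1 H:2
  CH2 → C:1 H:2
  CH2 → C:1 H:2
  CH3 → C:1 H:3
Element totals:
  C: 9
  H: 19
  N: 1
  O: 1

C9H19NO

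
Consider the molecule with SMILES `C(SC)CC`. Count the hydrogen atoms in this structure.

10

Atom tally by fragment:
  CH3SCH2 → C:2 H:5 S:1
  CH2 → C:1 H:2
  CH3 → C:1 H:3
Element totals:
  C: 4
  H: 10
  S: 1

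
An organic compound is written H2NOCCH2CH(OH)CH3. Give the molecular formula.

C4H9NO2

Atom tally by fragment:
  H2NOCCH2 → C:2 H:4 O:1 N:1
  CH(OH) → C:1 H:2 O:1
  CH3 → C:1 H:3
Element totals:
  C: 4
  H: 9
  N: 1
  O: 2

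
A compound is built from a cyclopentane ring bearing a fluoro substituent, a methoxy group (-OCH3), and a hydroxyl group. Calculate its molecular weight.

Atom tally by fragment:
  cyclopentane ring core → C:5 H:10
  (− 3 ring H displaced by substituents)
  + F → F:1
  + OCH3 → C:1 H:3 O:1
  + OH → O:1 H:1
Element totals:
  C: 6
  H: 11
  F: 1
  O: 2
Molecular formula: C6H11FO2.
  M = 6(12.011) + 11(1.008) + 18.998 + 2(15.999)
    = 72.066 + 11.088 + 18.998 + 31.998 = 134.150

134.15 g/mol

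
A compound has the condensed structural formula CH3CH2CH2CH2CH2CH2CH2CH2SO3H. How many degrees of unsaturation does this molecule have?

0

Element totals:
  C: 8
  H: 18
  O: 3
  S: 1
Molecular formula: C8H18O3S.
DoU = (2C + 2 + N − H − X) / 2 = (2·8 + 2 + 0 − 18 − 0) / 2 = 0.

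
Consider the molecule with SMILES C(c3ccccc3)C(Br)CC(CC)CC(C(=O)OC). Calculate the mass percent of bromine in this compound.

Atom tally by fragment:
  C6H5CH2 → C:7 H:7
  CH(Br) → C:1 H:1 Br:1
  CH2 → C:1 H:2
  CH(C2H5) → C:3 H:6
  CH2 → C:1 H:2
  CH2COOCH3 → C:3 H:5 O:2
Element totals:
  C: 16
  H: 23
  Br: 1
  O: 2
Molecular formula: C16H23BrO2.
Molar mass = 327.262 g/mol.
Mass from Br: 1 × 79.904 = 79.904 g/mol.
%Br = 79.904 / 327.262 × 100 = 24.42%.

24.42%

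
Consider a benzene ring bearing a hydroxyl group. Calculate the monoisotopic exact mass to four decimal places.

94.0419

Atom tally by fragment:
  benzene ring core → C:6 H:6
  (− 1 ring H displaced by substituents)
  + OH → O:1 H:1
Element totals:
  C: 6
  H: 6
  O: 1
Molecular formula: C6H6O.
  M = 6(12.0) + 6(1.007825) + 15.994915
    = 72.000000 + 6.046950 + 15.994915 = 94.041865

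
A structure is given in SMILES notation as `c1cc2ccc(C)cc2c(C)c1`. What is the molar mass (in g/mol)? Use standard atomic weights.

156.23 g/mol

Atom tally by fragment:
  naphthalene ring system core → C:10 H:8
  (− 2 ring H displaced by substituents)
  + CH3 → C:1 H:3
  + CH3 → C:1 H:3
Element totals:
  C: 12
  H: 12
Molecular formula: C12H12.
  M = 12(12.011) + 12(1.008)
    = 144.132 + 12.096 = 156.228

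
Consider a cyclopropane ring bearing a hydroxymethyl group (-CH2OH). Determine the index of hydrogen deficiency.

1

Atom tally by fragment:
  cyclopropane ring core → C:3 H:6
  (− 1 ring H displaced by substituents)
  + CH2OH → C:1 H:3 O:1
Element totals:
  C: 4
  H: 8
  O: 1
Molecular formula: C4H8O.
DoU = (2C + 2 + N − H − X) / 2 = (2·4 + 2 + 0 − 8 − 0) / 2 = 1.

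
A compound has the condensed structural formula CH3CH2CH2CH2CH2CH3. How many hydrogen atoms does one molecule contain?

14

Element totals:
  C: 6
  H: 14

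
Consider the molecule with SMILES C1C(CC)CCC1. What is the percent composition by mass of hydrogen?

14.37%

Atom tally by fragment:
  cyclopentane ring core → C:5 H:10
  (− 1 ring H displaced by substituents)
  + C2H5 → C:2 H:5
Element totals:
  C: 7
  H: 14
Molecular formula: C7H14.
Molar mass = 98.189 g/mol.
Mass from H: 14 × 1.008 = 14.112 g/mol.
%H = 14.112 / 98.189 × 100 = 14.37%.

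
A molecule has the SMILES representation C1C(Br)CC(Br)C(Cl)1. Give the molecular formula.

C5H7Br2Cl

Atom tally by fragment:
  cyclopentane ring core → C:5 H:10
  (− 3 ring H displaced by substituents)
  + Br → Br:1
  + Br → Br:1
  + Cl → Cl:1
Element totals:
  C: 5
  H: 7
  Br: 2
  Cl: 1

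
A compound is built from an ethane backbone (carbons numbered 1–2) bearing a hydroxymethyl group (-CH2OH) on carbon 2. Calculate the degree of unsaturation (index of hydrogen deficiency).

Atom tally by fragment:
  CH3 → C:1 H:3
  CH2CH2OH → C:2 H:5 O:1
Element totals:
  C: 3
  H: 8
  O: 1
Molecular formula: C3H8O.
DoU = (2C + 2 + N − H − X) / 2 = (2·3 + 2 + 0 − 8 − 0) / 2 = 0.

0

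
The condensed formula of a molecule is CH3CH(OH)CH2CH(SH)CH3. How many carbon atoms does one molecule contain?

Atom tally by fragment:
  CH3 → C:1 H:3
  CH(OH) → C:1 H:2 O:1
  CH2 → C:1 H:2
  CH(SH) → C:1 H:2 S:1
  CH3 → C:1 H:3
Element totals:
  C: 5
  H: 12
  O: 1
  S: 1

5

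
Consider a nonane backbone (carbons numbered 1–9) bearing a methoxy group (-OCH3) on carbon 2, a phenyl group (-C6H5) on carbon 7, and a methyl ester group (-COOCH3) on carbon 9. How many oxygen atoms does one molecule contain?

Atom tally by fragment:
  CH3 → C:1 H:3
  CH(OCH3) → C:2 H:4 O:1
  CH2 → C:1 H:2
  CH2 → C:1 H:2
  CH2 → C:1 H:2
  CH2 → C:1 H:2
  CH(C6H5) → C:7 H:6
  CH2 → C:1 H:2
  CH2COOCH3 → C:3 H:5 O:2
Element totals:
  C: 18
  H: 28
  O: 3

3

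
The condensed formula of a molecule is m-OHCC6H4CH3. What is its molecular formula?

C8H8O

Element totals:
  C: 8
  H: 8
  O: 1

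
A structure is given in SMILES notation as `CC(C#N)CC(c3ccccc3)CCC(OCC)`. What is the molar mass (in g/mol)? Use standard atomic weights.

245.37 g/mol

Atom tally by fragment:
  CH3 → C:1 H:3
  CH(CN) → C:2 H:1 N:1
  CH2 → C:1 H:2
  CH(C6H5) → C:7 H:6
  CH2 → C:1 H:2
  CH2 → C:1 H:2
  CH2OC2H5 → C:3 H:7 O:1
Element totals:
  C: 16
  H: 23
  N: 1
  O: 1
Molecular formula: C16H23NO.
  M = 16(12.011) + 23(1.008) + 14.007 + 15.999
    = 192.176 + 23.184 + 14.007 + 15.999 = 245.366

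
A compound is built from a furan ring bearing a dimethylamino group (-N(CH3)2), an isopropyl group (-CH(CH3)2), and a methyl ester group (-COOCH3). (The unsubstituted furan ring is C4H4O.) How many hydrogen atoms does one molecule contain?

17

Atom tally by fragment:
  furan ring core → C:4 H:4 O:1
  (− 3 ring H displaced by substituents)
  + N(CH3)2 → N:1 C:2 H:6
  + CH(CH3)2 → C:3 H:7
  + COOCH3 → C:2 H:3 O:2
Element totals:
  C: 11
  H: 17
  N: 1
  O: 3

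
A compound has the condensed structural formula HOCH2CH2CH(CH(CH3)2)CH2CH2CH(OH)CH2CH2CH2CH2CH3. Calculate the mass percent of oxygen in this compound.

13.89%

Atom tally by fragment:
  HOCH2CH2 → C:2 H:5 O:1
  CH(CH(CH3)2) → C:4 H:8
  CH2 → C:1 H:2
  CH2 → C:1 H:2
  CH(OH) → C:1 H:2 O:1
  CH2 → C:1 H:2
  CH2 → C:1 H:2
  CH2 → C:1 H:2
  CH2 → C:1 H:2
  CH3 → C:1 H:3
Element totals:
  C: 14
  H: 30
  O: 2
Molecular formula: C14H30O2.
Molar mass = 230.392 g/mol.
Mass from O: 2 × 15.999 = 31.998 g/mol.
%O = 31.998 / 230.392 × 100 = 13.89%.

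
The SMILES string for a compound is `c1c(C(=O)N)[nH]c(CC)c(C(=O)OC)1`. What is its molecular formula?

Atom tally by fragment:
  pyrrole ring core → C:4 H:5 N:1
  (− 3 ring H displaced by substituents)
  + CONH2 → C:1 H:2 O:1 N:1
  + C2H5 → C:2 H:5
  + COOCH3 → C:2 H:3 O:2
Element totals:
  C: 9
  H: 12
  N: 2
  O: 3

C9H12N2O3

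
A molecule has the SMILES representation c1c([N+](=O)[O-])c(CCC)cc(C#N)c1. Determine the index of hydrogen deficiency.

Atom tally by fragment:
  benzene ring core → C:6 H:6
  (− 3 ring H displaced by substituents)
  + NO2 → N:1 O:2
  + CH2CH2CH3 → C:3 H:7
  + CN → C:1 N:1
Element totals:
  C: 10
  H: 10
  N: 2
  O: 2
Molecular formula: C10H10N2O2.
DoU = (2C + 2 + N − H − X) / 2 = (2·10 + 2 + 2 − 10 − 0) / 2 = 7.

7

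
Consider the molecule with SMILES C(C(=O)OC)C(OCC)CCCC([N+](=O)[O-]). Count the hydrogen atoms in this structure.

19

Atom tally by fragment:
  CH3OOCCH2 → C:3 H:5 O:2
  CH(OC2H5) → C:3 H:6 O:1
  CH2 → C:1 H:2
  CH2 → C:1 H:2
  CH2 → C:1 H:2
  CH2NO2 → C:1 H:2 N:1 O:2
Element totals:
  C: 10
  H: 19
  N: 1
  O: 5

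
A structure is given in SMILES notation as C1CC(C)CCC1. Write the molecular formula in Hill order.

C7H14

Atom tally by fragment:
  cyclohexane ring core → C:6 H:12
  (− 1 ring H displaced by substituents)
  + CH3 → C:1 H:3
Element totals:
  C: 7
  H: 14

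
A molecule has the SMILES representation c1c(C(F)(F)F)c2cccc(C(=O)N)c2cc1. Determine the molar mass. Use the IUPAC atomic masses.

239.20 g/mol

Atom tally by fragment:
  naphthalene ring system core → C:10 H:8
  (− 2 ring H displaced by substituents)
  + CF3 → C:1 F:3
  + CONH2 → C:1 H:2 O:1 N:1
Element totals:
  C: 12
  H: 8
  F: 3
  N: 1
  O: 1
Molecular formula: C12H8F3NO.
  M = 12(12.011) + 8(1.008) + 3(18.998) + 14.007 + 15.999
    = 144.132 + 8.064 + 56.994 + 14.007 + 15.999 = 239.196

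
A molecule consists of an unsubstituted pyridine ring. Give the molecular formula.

C5H5N

Atom tally by fragment:
  pyridine ring core → C:5 H:5 N:1
Element totals:
  C: 5
  H: 5
  N: 1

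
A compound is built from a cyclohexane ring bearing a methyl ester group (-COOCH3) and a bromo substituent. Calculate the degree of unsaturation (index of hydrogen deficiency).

Atom tally by fragment:
  cyclohexane ring core → C:6 H:12
  (− 2 ring H displaced by substituents)
  + COOCH3 → C:2 H:3 O:2
  + Br → Br:1
Element totals:
  C: 8
  H: 13
  Br: 1
  O: 2
Molecular formula: C8H13BrO2.
DoU = (2C + 2 + N − H − X) / 2 = (2·8 + 2 + 0 − 13 − 1) / 2 = 2.

2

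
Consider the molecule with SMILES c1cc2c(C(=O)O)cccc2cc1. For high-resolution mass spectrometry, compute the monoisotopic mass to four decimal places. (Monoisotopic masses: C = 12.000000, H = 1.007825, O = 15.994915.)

Atom tally by fragment:
  naphthalene ring system core → C:10 H:8
  (− 1 ring H displaced by substituents)
  + COOH → C:1 H:1 O:2
Element totals:
  C: 11
  H: 8
  O: 2
Molecular formula: C11H8O2.
  M = 11(12.0) + 8(1.007825) + 2(15.994915)
    = 132.000000 + 8.062600 + 31.989830 = 172.052430

172.0524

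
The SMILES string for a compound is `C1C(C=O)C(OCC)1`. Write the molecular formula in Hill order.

C6H10O2

Atom tally by fragment:
  cyclopropane ring core → C:3 H:6
  (− 2 ring H displaced by substituents)
  + CHO → C:1 H:1 O:1
  + OC2H5 → C:2 H:5 O:1
Element totals:
  C: 6
  H: 10
  O: 2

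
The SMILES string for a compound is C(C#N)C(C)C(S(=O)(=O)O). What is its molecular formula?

Atom tally by fragment:
  NCCH2 → C:2 H:2 N:1
  CH(CH3) → C:2 H:4
  CH2SO3H → C:1 H:3 S:1 O:3
Element totals:
  C: 5
  H: 9
  N: 1
  O: 3
  S: 1

C5H9NO3S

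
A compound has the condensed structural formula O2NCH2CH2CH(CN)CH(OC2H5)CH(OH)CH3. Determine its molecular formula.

Atom tally by fragment:
  O2NCH2 → C:1 H:2 N:1 O:2
  CH2 → C:1 H:2
  CH(CN) → C:2 H:1 N:1
  CH(OC2H5) → C:3 H:6 O:1
  CH(OH) → C:1 H:2 O:1
  CH3 → C:1 H:3
Element totals:
  C: 9
  H: 16
  N: 2
  O: 4

C9H16N2O4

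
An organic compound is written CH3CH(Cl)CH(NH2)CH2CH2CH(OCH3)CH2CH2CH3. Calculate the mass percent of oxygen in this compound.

Atom tally by fragment:
  CH3 → C:1 H:3
  CH(Cl) → C:1 H:1 Cl:1
  CH(NH2) → C:1 H:3 N:1
  CH2 → C:1 H:2
  CH2 → C:1 H:2
  CH(OCH3) → C:2 H:4 O:1
  CH2 → C:1 H:2
  CH2 → C:1 H:2
  CH3 → C:1 H:3
Element totals:
  C: 10
  H: 22
  Cl: 1
  N: 1
  O: 1
Molecular formula: C10H22ClNO.
Molar mass = 207.742 g/mol.
Mass from O: 1 × 15.999 = 15.999 g/mol.
%O = 15.999 / 207.742 × 100 = 7.70%.

7.70%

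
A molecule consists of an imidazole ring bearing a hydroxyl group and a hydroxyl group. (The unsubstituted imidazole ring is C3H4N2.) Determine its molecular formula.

C3H4N2O2

Atom tally by fragment:
  imidazole ring core → C:3 H:4 N:2
  (− 2 ring H displaced by substituents)
  + OH → O:1 H:1
  + OH → O:1 H:1
Element totals:
  C: 3
  H: 4
  N: 2
  O: 2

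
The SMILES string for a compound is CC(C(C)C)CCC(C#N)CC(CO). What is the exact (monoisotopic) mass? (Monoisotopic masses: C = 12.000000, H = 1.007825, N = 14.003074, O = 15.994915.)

Atom tally by fragment:
  CH3 → C:1 H:3
  CH(CH(CH3)2) → C:4 H:8
  CH2 → C:1 H:2
  CH2 → C:1 H:2
  CH(CN) → C:2 H:1 N:1
  CH2 → C:1 H:2
  CH2CH2OH → C:2 H:5 O:1
Element totals:
  C: 12
  H: 23
  N: 1
  O: 1
Molecular formula: C12H23NO.
  M = 12(12.0) + 23(1.007825) + 14.003074 + 15.994915
    = 144.000000 + 23.179975 + 14.003074 + 15.994915 = 197.177964

197.1780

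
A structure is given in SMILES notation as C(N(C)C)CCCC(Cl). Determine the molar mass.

Atom tally by fragment:
  (CH3)2NCH2 → C:3 H:8 N:1
  CH2 → C:1 H:2
  CH2 → C:1 H:2
  CH2 → C:1 H:2
  CH2Cl → C:1 H:2 Cl:1
Element totals:
  C: 7
  H: 16
  Cl: 1
  N: 1
Molecular formula: C7H16ClN.
  M = 7(12.011) + 16(1.008) + 35.45 + 14.007
    = 84.077 + 16.128 + 35.450 + 14.007 = 149.662

149.66 g/mol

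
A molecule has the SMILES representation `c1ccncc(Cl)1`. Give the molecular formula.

Atom tally by fragment:
  pyridine ring core → C:5 H:5 N:1
  (− 1 ring H displaced by substituents)
  + Cl → Cl:1
Element totals:
  C: 5
  H: 4
  Cl: 1
  N: 1

C5H4ClN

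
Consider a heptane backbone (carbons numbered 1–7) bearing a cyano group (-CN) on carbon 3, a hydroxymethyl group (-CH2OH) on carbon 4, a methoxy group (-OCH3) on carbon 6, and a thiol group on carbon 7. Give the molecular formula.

Atom tally by fragment:
  CH3 → C:1 H:3
  CH2 → C:1 H:2
  CH(CN) → C:2 H:1 N:1
  CH(CH2OH) → C:2 H:4 O:1
  CH2 → C:1 H:2
  CH(OCH3) → C:2 H:4 O:1
  CH2SH → C:1 H:3 S:1
Element totals:
  C: 10
  H: 19
  N: 1
  O: 2
  S: 1

C10H19NO2S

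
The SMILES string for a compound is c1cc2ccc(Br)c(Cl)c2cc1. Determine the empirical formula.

C10H6BrCl

Atom tally by fragment:
  naphthalene ring system core → C:10 H:8
  (− 2 ring H displaced by substituents)
  + Br → Br:1
  + Cl → Cl:1
Element totals:
  C: 10
  H: 6
  Br: 1
  Cl: 1
Molecular formula: C10H6BrCl.
gcd of subscripts (1, 10, 1, 6) = 1, so the empirical formula equals the molecular formula.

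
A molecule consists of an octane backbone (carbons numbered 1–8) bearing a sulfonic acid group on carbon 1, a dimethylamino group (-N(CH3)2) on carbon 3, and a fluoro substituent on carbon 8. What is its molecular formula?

Atom tally by fragment:
  HO3SCH2 → C:1 H:3 S:1 O:3
  CH2 → C:1 H:2
  CH(N(CH3)2) → C:3 H:7 N:1
  CH2 → C:1 H:2
  CH2 → C:1 H:2
  CH2 → C:1 H:2
  CH2 → C:1 H:2
  CH2F → C:1 H:2 F:1
Element totals:
  C: 10
  H: 22
  F: 1
  N: 1
  O: 3
  S: 1

C10H22FNO3S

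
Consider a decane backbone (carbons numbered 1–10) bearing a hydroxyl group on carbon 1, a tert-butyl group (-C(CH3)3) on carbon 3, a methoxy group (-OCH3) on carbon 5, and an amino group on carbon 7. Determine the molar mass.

Atom tally by fragment:
  HOCH2 → C:1 H:3 O:1
  CH2 → C:1 H:2
  CH(C(CH3)3) → C:5 H:10
  CH2 → C:1 H:2
  CH(OCH3) → C:2 H:4 O:1
  CH2 → C:1 H:2
  CH(NH2) → C:1 H:3 N:1
  CH2 → C:1 H:2
  CH2 → C:1 H:2
  CH3 → C:1 H:3
Element totals:
  C: 15
  H: 33
  N: 1
  O: 2
Molecular formula: C15H33NO2.
  M = 15(12.011) + 33(1.008) + 14.007 + 2(15.999)
    = 180.165 + 33.264 + 14.007 + 31.998 = 259.434

259.43 g/mol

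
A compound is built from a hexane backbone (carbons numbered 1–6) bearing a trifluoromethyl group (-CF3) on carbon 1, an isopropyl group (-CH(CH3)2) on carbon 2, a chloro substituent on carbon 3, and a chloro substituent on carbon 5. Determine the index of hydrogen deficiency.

Atom tally by fragment:
  F3CCH2 → C:2 H:2 F:3
  CH(CH(CH3)2) → C:4 H:8
  CH(Cl) → C:1 H:1 Cl:1
  CH2 → C:1 H:2
  CH(Cl) → C:1 H:1 Cl:1
  CH3 → C:1 H:3
Element totals:
  C: 10
  H: 17
  Cl: 2
  F: 3
Molecular formula: C10H17Cl2F3.
DoU = (2C + 2 + N − H − X) / 2 = (2·10 + 2 + 0 − 17 − 5) / 2 = 0.

0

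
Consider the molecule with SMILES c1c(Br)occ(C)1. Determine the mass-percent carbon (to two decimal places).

Atom tally by fragment:
  furan ring core → C:4 H:4 O:1
  (− 2 ring H displaced by substituents)
  + Br → Br:1
  + CH3 → C:1 H:3
Element totals:
  C: 5
  H: 5
  Br: 1
  O: 1
Molecular formula: C5H5BrO.
Molar mass = 160.998 g/mol.
Mass from C: 5 × 12.011 = 60.055 g/mol.
%C = 60.055 / 160.998 × 100 = 37.30%.

37.30%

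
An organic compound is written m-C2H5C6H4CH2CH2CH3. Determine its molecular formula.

C11H16

Atom tally by fragment:
  benzene ring core → C:6 H:6
  (− 2 ring H displaced by substituents)
  + C2H5 → C:2 H:5
  + CH2CH2CH3 → C:3 H:7
Element totals:
  C: 11
  H: 16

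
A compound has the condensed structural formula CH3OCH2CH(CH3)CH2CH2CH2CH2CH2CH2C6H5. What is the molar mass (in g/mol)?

234.38 g/mol

Atom tally by fragment:
  CH3OCH2 → C:2 H:5 O:1
  CH(CH3) → C:2 H:4
  CH2 → C:1 H:2
  CH2 → C:1 H:2
  CH2 → C:1 H:2
  CH2 → C:1 H:2
  CH2 → C:1 H:2
  CH2C6H5 → C:7 H:7
Element totals:
  C: 16
  H: 26
  O: 1
Molecular formula: C16H26O.
  M = 16(12.011) + 26(1.008) + 15.999
    = 192.176 + 26.208 + 15.999 = 234.383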